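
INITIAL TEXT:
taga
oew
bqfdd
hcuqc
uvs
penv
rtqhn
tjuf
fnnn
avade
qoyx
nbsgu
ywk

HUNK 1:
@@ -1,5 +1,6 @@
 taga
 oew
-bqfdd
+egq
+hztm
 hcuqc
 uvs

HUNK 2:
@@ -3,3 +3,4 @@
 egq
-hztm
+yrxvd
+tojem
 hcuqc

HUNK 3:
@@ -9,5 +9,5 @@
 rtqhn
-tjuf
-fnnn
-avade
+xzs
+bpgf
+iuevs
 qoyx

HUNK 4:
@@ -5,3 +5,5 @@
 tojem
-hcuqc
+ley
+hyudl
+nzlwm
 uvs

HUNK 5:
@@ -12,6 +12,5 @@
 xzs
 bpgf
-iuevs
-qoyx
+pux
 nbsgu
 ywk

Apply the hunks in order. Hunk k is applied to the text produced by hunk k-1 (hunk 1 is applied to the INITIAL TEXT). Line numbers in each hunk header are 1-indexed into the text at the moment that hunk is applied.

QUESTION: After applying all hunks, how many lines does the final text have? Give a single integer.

Hunk 1: at line 1 remove [bqfdd] add [egq,hztm] -> 14 lines: taga oew egq hztm hcuqc uvs penv rtqhn tjuf fnnn avade qoyx nbsgu ywk
Hunk 2: at line 3 remove [hztm] add [yrxvd,tojem] -> 15 lines: taga oew egq yrxvd tojem hcuqc uvs penv rtqhn tjuf fnnn avade qoyx nbsgu ywk
Hunk 3: at line 9 remove [tjuf,fnnn,avade] add [xzs,bpgf,iuevs] -> 15 lines: taga oew egq yrxvd tojem hcuqc uvs penv rtqhn xzs bpgf iuevs qoyx nbsgu ywk
Hunk 4: at line 5 remove [hcuqc] add [ley,hyudl,nzlwm] -> 17 lines: taga oew egq yrxvd tojem ley hyudl nzlwm uvs penv rtqhn xzs bpgf iuevs qoyx nbsgu ywk
Hunk 5: at line 12 remove [iuevs,qoyx] add [pux] -> 16 lines: taga oew egq yrxvd tojem ley hyudl nzlwm uvs penv rtqhn xzs bpgf pux nbsgu ywk
Final line count: 16

Answer: 16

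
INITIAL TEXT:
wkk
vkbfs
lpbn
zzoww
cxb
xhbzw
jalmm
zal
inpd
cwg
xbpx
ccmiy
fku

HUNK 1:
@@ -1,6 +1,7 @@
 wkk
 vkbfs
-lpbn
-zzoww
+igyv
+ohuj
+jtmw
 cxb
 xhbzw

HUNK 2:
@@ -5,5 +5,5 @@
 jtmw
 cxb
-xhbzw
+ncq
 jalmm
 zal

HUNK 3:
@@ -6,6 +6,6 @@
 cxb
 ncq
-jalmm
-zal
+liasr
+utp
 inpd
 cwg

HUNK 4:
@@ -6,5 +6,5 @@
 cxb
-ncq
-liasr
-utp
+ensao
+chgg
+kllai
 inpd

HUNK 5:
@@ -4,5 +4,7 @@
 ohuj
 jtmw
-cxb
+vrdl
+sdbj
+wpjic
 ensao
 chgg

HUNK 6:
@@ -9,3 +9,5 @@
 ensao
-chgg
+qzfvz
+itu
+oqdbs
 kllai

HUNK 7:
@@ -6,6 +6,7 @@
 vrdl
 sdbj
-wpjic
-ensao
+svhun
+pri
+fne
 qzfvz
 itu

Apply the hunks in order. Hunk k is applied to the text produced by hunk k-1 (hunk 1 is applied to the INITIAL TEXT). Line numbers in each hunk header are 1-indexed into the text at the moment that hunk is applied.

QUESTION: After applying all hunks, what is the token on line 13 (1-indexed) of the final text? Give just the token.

Hunk 1: at line 1 remove [lpbn,zzoww] add [igyv,ohuj,jtmw] -> 14 lines: wkk vkbfs igyv ohuj jtmw cxb xhbzw jalmm zal inpd cwg xbpx ccmiy fku
Hunk 2: at line 5 remove [xhbzw] add [ncq] -> 14 lines: wkk vkbfs igyv ohuj jtmw cxb ncq jalmm zal inpd cwg xbpx ccmiy fku
Hunk 3: at line 6 remove [jalmm,zal] add [liasr,utp] -> 14 lines: wkk vkbfs igyv ohuj jtmw cxb ncq liasr utp inpd cwg xbpx ccmiy fku
Hunk 4: at line 6 remove [ncq,liasr,utp] add [ensao,chgg,kllai] -> 14 lines: wkk vkbfs igyv ohuj jtmw cxb ensao chgg kllai inpd cwg xbpx ccmiy fku
Hunk 5: at line 4 remove [cxb] add [vrdl,sdbj,wpjic] -> 16 lines: wkk vkbfs igyv ohuj jtmw vrdl sdbj wpjic ensao chgg kllai inpd cwg xbpx ccmiy fku
Hunk 6: at line 9 remove [chgg] add [qzfvz,itu,oqdbs] -> 18 lines: wkk vkbfs igyv ohuj jtmw vrdl sdbj wpjic ensao qzfvz itu oqdbs kllai inpd cwg xbpx ccmiy fku
Hunk 7: at line 6 remove [wpjic,ensao] add [svhun,pri,fne] -> 19 lines: wkk vkbfs igyv ohuj jtmw vrdl sdbj svhun pri fne qzfvz itu oqdbs kllai inpd cwg xbpx ccmiy fku
Final line 13: oqdbs

Answer: oqdbs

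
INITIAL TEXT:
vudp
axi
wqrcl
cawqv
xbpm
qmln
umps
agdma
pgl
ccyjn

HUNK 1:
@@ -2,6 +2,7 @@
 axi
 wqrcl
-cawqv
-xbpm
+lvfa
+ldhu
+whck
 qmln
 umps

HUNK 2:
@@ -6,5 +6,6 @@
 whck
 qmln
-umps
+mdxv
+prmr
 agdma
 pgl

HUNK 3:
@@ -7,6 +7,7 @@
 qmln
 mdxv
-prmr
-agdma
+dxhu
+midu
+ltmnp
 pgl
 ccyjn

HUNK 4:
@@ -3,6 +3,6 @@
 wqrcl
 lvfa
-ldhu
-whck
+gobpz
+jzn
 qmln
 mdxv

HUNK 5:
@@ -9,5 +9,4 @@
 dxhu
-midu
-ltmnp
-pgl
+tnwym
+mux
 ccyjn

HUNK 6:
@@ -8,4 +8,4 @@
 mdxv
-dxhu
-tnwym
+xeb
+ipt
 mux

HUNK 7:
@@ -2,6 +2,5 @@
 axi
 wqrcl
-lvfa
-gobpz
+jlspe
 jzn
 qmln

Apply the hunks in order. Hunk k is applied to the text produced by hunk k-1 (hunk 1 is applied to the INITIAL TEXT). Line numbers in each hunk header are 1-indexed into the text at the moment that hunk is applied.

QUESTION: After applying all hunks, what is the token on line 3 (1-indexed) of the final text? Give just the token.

Answer: wqrcl

Derivation:
Hunk 1: at line 2 remove [cawqv,xbpm] add [lvfa,ldhu,whck] -> 11 lines: vudp axi wqrcl lvfa ldhu whck qmln umps agdma pgl ccyjn
Hunk 2: at line 6 remove [umps] add [mdxv,prmr] -> 12 lines: vudp axi wqrcl lvfa ldhu whck qmln mdxv prmr agdma pgl ccyjn
Hunk 3: at line 7 remove [prmr,agdma] add [dxhu,midu,ltmnp] -> 13 lines: vudp axi wqrcl lvfa ldhu whck qmln mdxv dxhu midu ltmnp pgl ccyjn
Hunk 4: at line 3 remove [ldhu,whck] add [gobpz,jzn] -> 13 lines: vudp axi wqrcl lvfa gobpz jzn qmln mdxv dxhu midu ltmnp pgl ccyjn
Hunk 5: at line 9 remove [midu,ltmnp,pgl] add [tnwym,mux] -> 12 lines: vudp axi wqrcl lvfa gobpz jzn qmln mdxv dxhu tnwym mux ccyjn
Hunk 6: at line 8 remove [dxhu,tnwym] add [xeb,ipt] -> 12 lines: vudp axi wqrcl lvfa gobpz jzn qmln mdxv xeb ipt mux ccyjn
Hunk 7: at line 2 remove [lvfa,gobpz] add [jlspe] -> 11 lines: vudp axi wqrcl jlspe jzn qmln mdxv xeb ipt mux ccyjn
Final line 3: wqrcl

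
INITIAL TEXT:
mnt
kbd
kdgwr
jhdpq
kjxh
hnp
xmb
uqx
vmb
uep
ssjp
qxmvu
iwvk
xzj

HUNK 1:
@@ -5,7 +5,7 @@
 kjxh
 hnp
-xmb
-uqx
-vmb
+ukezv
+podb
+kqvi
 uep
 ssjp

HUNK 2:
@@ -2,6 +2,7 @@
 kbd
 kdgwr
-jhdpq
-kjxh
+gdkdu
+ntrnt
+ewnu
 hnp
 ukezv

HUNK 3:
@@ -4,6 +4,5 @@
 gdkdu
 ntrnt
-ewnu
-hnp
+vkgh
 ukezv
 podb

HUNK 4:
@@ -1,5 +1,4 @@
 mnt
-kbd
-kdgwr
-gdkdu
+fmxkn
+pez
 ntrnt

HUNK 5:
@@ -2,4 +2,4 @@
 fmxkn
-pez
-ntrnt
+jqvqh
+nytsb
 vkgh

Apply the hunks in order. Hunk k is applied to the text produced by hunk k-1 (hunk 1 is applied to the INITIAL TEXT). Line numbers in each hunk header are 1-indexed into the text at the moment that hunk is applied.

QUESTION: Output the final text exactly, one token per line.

Answer: mnt
fmxkn
jqvqh
nytsb
vkgh
ukezv
podb
kqvi
uep
ssjp
qxmvu
iwvk
xzj

Derivation:
Hunk 1: at line 5 remove [xmb,uqx,vmb] add [ukezv,podb,kqvi] -> 14 lines: mnt kbd kdgwr jhdpq kjxh hnp ukezv podb kqvi uep ssjp qxmvu iwvk xzj
Hunk 2: at line 2 remove [jhdpq,kjxh] add [gdkdu,ntrnt,ewnu] -> 15 lines: mnt kbd kdgwr gdkdu ntrnt ewnu hnp ukezv podb kqvi uep ssjp qxmvu iwvk xzj
Hunk 3: at line 4 remove [ewnu,hnp] add [vkgh] -> 14 lines: mnt kbd kdgwr gdkdu ntrnt vkgh ukezv podb kqvi uep ssjp qxmvu iwvk xzj
Hunk 4: at line 1 remove [kbd,kdgwr,gdkdu] add [fmxkn,pez] -> 13 lines: mnt fmxkn pez ntrnt vkgh ukezv podb kqvi uep ssjp qxmvu iwvk xzj
Hunk 5: at line 2 remove [pez,ntrnt] add [jqvqh,nytsb] -> 13 lines: mnt fmxkn jqvqh nytsb vkgh ukezv podb kqvi uep ssjp qxmvu iwvk xzj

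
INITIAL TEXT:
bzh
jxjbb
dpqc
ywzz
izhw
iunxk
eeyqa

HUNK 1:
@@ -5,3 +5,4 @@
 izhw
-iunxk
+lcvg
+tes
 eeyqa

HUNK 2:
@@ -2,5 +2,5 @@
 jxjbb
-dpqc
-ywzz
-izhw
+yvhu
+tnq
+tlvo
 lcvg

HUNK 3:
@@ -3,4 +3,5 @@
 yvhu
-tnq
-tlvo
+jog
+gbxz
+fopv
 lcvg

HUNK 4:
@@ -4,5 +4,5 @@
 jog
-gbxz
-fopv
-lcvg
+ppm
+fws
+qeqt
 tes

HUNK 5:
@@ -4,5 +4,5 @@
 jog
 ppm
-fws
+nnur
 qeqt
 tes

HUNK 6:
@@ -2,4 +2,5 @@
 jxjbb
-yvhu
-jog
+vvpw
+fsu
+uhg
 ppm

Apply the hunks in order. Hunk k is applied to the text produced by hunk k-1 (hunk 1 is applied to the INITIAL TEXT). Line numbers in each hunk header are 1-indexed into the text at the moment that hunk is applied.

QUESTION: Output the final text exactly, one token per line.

Hunk 1: at line 5 remove [iunxk] add [lcvg,tes] -> 8 lines: bzh jxjbb dpqc ywzz izhw lcvg tes eeyqa
Hunk 2: at line 2 remove [dpqc,ywzz,izhw] add [yvhu,tnq,tlvo] -> 8 lines: bzh jxjbb yvhu tnq tlvo lcvg tes eeyqa
Hunk 3: at line 3 remove [tnq,tlvo] add [jog,gbxz,fopv] -> 9 lines: bzh jxjbb yvhu jog gbxz fopv lcvg tes eeyqa
Hunk 4: at line 4 remove [gbxz,fopv,lcvg] add [ppm,fws,qeqt] -> 9 lines: bzh jxjbb yvhu jog ppm fws qeqt tes eeyqa
Hunk 5: at line 4 remove [fws] add [nnur] -> 9 lines: bzh jxjbb yvhu jog ppm nnur qeqt tes eeyqa
Hunk 6: at line 2 remove [yvhu,jog] add [vvpw,fsu,uhg] -> 10 lines: bzh jxjbb vvpw fsu uhg ppm nnur qeqt tes eeyqa

Answer: bzh
jxjbb
vvpw
fsu
uhg
ppm
nnur
qeqt
tes
eeyqa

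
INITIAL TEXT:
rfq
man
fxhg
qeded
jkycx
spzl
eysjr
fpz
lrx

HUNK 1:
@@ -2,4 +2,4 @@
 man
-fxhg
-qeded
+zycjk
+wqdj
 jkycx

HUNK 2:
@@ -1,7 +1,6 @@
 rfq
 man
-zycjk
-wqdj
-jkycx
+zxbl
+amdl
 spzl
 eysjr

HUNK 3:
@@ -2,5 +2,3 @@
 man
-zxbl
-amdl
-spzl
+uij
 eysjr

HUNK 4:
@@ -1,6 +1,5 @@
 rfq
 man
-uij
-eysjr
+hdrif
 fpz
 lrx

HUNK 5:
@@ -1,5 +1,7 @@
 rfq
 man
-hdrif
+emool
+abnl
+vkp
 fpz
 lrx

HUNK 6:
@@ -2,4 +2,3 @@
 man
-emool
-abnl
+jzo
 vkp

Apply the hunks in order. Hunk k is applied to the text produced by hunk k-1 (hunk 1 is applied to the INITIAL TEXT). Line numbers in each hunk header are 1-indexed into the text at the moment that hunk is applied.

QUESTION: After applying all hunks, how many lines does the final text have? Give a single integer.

Hunk 1: at line 2 remove [fxhg,qeded] add [zycjk,wqdj] -> 9 lines: rfq man zycjk wqdj jkycx spzl eysjr fpz lrx
Hunk 2: at line 1 remove [zycjk,wqdj,jkycx] add [zxbl,amdl] -> 8 lines: rfq man zxbl amdl spzl eysjr fpz lrx
Hunk 3: at line 2 remove [zxbl,amdl,spzl] add [uij] -> 6 lines: rfq man uij eysjr fpz lrx
Hunk 4: at line 1 remove [uij,eysjr] add [hdrif] -> 5 lines: rfq man hdrif fpz lrx
Hunk 5: at line 1 remove [hdrif] add [emool,abnl,vkp] -> 7 lines: rfq man emool abnl vkp fpz lrx
Hunk 6: at line 2 remove [emool,abnl] add [jzo] -> 6 lines: rfq man jzo vkp fpz lrx
Final line count: 6

Answer: 6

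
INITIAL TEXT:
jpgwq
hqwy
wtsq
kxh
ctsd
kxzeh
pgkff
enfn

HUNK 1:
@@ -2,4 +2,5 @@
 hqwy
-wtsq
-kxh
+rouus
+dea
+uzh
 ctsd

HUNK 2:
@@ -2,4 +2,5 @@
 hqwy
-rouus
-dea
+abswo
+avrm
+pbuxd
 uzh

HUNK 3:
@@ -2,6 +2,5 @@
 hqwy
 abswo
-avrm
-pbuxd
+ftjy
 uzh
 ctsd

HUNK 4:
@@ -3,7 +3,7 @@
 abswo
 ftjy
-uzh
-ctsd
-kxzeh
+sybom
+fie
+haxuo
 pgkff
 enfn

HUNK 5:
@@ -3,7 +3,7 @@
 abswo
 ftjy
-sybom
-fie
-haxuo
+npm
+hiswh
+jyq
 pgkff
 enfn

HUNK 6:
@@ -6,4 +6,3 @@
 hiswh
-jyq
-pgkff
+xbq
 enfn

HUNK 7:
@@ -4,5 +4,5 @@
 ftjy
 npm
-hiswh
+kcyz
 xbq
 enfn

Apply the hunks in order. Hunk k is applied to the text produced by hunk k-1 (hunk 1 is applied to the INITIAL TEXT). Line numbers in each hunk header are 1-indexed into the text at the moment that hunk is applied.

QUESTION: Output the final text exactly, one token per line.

Answer: jpgwq
hqwy
abswo
ftjy
npm
kcyz
xbq
enfn

Derivation:
Hunk 1: at line 2 remove [wtsq,kxh] add [rouus,dea,uzh] -> 9 lines: jpgwq hqwy rouus dea uzh ctsd kxzeh pgkff enfn
Hunk 2: at line 2 remove [rouus,dea] add [abswo,avrm,pbuxd] -> 10 lines: jpgwq hqwy abswo avrm pbuxd uzh ctsd kxzeh pgkff enfn
Hunk 3: at line 2 remove [avrm,pbuxd] add [ftjy] -> 9 lines: jpgwq hqwy abswo ftjy uzh ctsd kxzeh pgkff enfn
Hunk 4: at line 3 remove [uzh,ctsd,kxzeh] add [sybom,fie,haxuo] -> 9 lines: jpgwq hqwy abswo ftjy sybom fie haxuo pgkff enfn
Hunk 5: at line 3 remove [sybom,fie,haxuo] add [npm,hiswh,jyq] -> 9 lines: jpgwq hqwy abswo ftjy npm hiswh jyq pgkff enfn
Hunk 6: at line 6 remove [jyq,pgkff] add [xbq] -> 8 lines: jpgwq hqwy abswo ftjy npm hiswh xbq enfn
Hunk 7: at line 4 remove [hiswh] add [kcyz] -> 8 lines: jpgwq hqwy abswo ftjy npm kcyz xbq enfn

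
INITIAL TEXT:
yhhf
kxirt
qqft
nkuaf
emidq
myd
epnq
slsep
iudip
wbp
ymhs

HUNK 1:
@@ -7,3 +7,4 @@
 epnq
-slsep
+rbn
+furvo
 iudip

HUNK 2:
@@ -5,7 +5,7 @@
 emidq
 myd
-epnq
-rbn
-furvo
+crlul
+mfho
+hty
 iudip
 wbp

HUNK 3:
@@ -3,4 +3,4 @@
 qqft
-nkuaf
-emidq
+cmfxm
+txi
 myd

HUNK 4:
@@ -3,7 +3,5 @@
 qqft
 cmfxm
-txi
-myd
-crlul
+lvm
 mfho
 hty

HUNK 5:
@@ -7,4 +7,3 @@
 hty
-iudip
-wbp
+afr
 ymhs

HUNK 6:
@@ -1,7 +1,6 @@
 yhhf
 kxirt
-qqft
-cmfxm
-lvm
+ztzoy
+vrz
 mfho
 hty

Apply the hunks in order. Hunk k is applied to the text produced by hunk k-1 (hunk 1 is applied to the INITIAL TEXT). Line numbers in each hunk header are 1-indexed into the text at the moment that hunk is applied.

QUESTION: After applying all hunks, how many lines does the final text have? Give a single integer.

Hunk 1: at line 7 remove [slsep] add [rbn,furvo] -> 12 lines: yhhf kxirt qqft nkuaf emidq myd epnq rbn furvo iudip wbp ymhs
Hunk 2: at line 5 remove [epnq,rbn,furvo] add [crlul,mfho,hty] -> 12 lines: yhhf kxirt qqft nkuaf emidq myd crlul mfho hty iudip wbp ymhs
Hunk 3: at line 3 remove [nkuaf,emidq] add [cmfxm,txi] -> 12 lines: yhhf kxirt qqft cmfxm txi myd crlul mfho hty iudip wbp ymhs
Hunk 4: at line 3 remove [txi,myd,crlul] add [lvm] -> 10 lines: yhhf kxirt qqft cmfxm lvm mfho hty iudip wbp ymhs
Hunk 5: at line 7 remove [iudip,wbp] add [afr] -> 9 lines: yhhf kxirt qqft cmfxm lvm mfho hty afr ymhs
Hunk 6: at line 1 remove [qqft,cmfxm,lvm] add [ztzoy,vrz] -> 8 lines: yhhf kxirt ztzoy vrz mfho hty afr ymhs
Final line count: 8

Answer: 8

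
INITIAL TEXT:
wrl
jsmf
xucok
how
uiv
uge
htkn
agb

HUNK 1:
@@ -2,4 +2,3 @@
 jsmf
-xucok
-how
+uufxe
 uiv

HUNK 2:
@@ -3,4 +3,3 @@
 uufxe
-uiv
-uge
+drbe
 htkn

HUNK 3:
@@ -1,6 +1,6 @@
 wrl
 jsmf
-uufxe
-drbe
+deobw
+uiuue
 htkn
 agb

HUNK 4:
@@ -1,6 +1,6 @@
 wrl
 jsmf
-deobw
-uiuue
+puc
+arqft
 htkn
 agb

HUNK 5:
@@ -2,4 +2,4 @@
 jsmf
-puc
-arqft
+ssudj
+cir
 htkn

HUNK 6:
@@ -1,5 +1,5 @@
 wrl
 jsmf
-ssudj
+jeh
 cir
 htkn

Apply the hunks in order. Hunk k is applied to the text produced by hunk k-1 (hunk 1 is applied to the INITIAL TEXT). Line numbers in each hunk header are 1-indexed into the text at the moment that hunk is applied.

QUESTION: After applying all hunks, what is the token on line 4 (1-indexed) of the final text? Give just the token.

Answer: cir

Derivation:
Hunk 1: at line 2 remove [xucok,how] add [uufxe] -> 7 lines: wrl jsmf uufxe uiv uge htkn agb
Hunk 2: at line 3 remove [uiv,uge] add [drbe] -> 6 lines: wrl jsmf uufxe drbe htkn agb
Hunk 3: at line 1 remove [uufxe,drbe] add [deobw,uiuue] -> 6 lines: wrl jsmf deobw uiuue htkn agb
Hunk 4: at line 1 remove [deobw,uiuue] add [puc,arqft] -> 6 lines: wrl jsmf puc arqft htkn agb
Hunk 5: at line 2 remove [puc,arqft] add [ssudj,cir] -> 6 lines: wrl jsmf ssudj cir htkn agb
Hunk 6: at line 1 remove [ssudj] add [jeh] -> 6 lines: wrl jsmf jeh cir htkn agb
Final line 4: cir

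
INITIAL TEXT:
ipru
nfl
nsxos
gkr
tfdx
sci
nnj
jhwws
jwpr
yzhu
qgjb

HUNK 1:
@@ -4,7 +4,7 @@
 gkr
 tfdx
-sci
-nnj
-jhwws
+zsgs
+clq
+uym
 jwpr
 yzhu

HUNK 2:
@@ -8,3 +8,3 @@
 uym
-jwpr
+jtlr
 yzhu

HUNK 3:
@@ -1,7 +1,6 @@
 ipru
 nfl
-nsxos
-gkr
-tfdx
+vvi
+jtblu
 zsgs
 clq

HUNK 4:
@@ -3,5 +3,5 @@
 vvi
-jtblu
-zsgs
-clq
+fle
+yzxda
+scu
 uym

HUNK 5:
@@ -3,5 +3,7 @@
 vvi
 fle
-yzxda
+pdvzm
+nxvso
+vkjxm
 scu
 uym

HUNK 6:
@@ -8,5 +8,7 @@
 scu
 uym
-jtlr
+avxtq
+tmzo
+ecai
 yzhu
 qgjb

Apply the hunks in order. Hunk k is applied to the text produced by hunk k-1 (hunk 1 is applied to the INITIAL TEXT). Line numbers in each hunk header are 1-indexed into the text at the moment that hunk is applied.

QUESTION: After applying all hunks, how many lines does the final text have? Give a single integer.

Answer: 14

Derivation:
Hunk 1: at line 4 remove [sci,nnj,jhwws] add [zsgs,clq,uym] -> 11 lines: ipru nfl nsxos gkr tfdx zsgs clq uym jwpr yzhu qgjb
Hunk 2: at line 8 remove [jwpr] add [jtlr] -> 11 lines: ipru nfl nsxos gkr tfdx zsgs clq uym jtlr yzhu qgjb
Hunk 3: at line 1 remove [nsxos,gkr,tfdx] add [vvi,jtblu] -> 10 lines: ipru nfl vvi jtblu zsgs clq uym jtlr yzhu qgjb
Hunk 4: at line 3 remove [jtblu,zsgs,clq] add [fle,yzxda,scu] -> 10 lines: ipru nfl vvi fle yzxda scu uym jtlr yzhu qgjb
Hunk 5: at line 3 remove [yzxda] add [pdvzm,nxvso,vkjxm] -> 12 lines: ipru nfl vvi fle pdvzm nxvso vkjxm scu uym jtlr yzhu qgjb
Hunk 6: at line 8 remove [jtlr] add [avxtq,tmzo,ecai] -> 14 lines: ipru nfl vvi fle pdvzm nxvso vkjxm scu uym avxtq tmzo ecai yzhu qgjb
Final line count: 14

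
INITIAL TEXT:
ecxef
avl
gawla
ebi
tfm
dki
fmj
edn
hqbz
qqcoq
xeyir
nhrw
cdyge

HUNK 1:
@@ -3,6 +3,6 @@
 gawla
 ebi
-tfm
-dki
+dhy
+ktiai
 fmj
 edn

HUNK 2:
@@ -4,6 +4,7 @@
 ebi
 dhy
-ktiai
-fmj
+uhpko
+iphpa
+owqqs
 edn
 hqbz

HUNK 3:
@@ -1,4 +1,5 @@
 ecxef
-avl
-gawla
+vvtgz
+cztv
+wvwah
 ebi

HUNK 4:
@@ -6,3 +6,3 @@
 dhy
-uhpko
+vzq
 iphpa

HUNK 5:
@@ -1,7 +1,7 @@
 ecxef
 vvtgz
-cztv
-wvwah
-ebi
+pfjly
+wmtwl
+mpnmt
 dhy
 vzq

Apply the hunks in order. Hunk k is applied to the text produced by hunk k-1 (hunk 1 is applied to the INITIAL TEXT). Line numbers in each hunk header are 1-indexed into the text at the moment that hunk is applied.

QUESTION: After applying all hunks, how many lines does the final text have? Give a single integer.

Hunk 1: at line 3 remove [tfm,dki] add [dhy,ktiai] -> 13 lines: ecxef avl gawla ebi dhy ktiai fmj edn hqbz qqcoq xeyir nhrw cdyge
Hunk 2: at line 4 remove [ktiai,fmj] add [uhpko,iphpa,owqqs] -> 14 lines: ecxef avl gawla ebi dhy uhpko iphpa owqqs edn hqbz qqcoq xeyir nhrw cdyge
Hunk 3: at line 1 remove [avl,gawla] add [vvtgz,cztv,wvwah] -> 15 lines: ecxef vvtgz cztv wvwah ebi dhy uhpko iphpa owqqs edn hqbz qqcoq xeyir nhrw cdyge
Hunk 4: at line 6 remove [uhpko] add [vzq] -> 15 lines: ecxef vvtgz cztv wvwah ebi dhy vzq iphpa owqqs edn hqbz qqcoq xeyir nhrw cdyge
Hunk 5: at line 1 remove [cztv,wvwah,ebi] add [pfjly,wmtwl,mpnmt] -> 15 lines: ecxef vvtgz pfjly wmtwl mpnmt dhy vzq iphpa owqqs edn hqbz qqcoq xeyir nhrw cdyge
Final line count: 15

Answer: 15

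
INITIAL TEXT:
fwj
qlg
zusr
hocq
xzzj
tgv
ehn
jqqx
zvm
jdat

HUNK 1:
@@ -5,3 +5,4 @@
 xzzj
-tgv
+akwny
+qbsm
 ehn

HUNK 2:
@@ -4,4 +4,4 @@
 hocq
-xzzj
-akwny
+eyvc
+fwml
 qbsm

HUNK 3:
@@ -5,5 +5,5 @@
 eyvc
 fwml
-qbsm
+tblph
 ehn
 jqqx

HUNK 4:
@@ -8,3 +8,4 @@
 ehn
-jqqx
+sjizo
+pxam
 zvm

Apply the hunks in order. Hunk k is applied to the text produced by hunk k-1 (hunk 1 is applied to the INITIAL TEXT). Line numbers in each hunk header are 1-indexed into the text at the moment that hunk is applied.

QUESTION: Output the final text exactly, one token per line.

Answer: fwj
qlg
zusr
hocq
eyvc
fwml
tblph
ehn
sjizo
pxam
zvm
jdat

Derivation:
Hunk 1: at line 5 remove [tgv] add [akwny,qbsm] -> 11 lines: fwj qlg zusr hocq xzzj akwny qbsm ehn jqqx zvm jdat
Hunk 2: at line 4 remove [xzzj,akwny] add [eyvc,fwml] -> 11 lines: fwj qlg zusr hocq eyvc fwml qbsm ehn jqqx zvm jdat
Hunk 3: at line 5 remove [qbsm] add [tblph] -> 11 lines: fwj qlg zusr hocq eyvc fwml tblph ehn jqqx zvm jdat
Hunk 4: at line 8 remove [jqqx] add [sjizo,pxam] -> 12 lines: fwj qlg zusr hocq eyvc fwml tblph ehn sjizo pxam zvm jdat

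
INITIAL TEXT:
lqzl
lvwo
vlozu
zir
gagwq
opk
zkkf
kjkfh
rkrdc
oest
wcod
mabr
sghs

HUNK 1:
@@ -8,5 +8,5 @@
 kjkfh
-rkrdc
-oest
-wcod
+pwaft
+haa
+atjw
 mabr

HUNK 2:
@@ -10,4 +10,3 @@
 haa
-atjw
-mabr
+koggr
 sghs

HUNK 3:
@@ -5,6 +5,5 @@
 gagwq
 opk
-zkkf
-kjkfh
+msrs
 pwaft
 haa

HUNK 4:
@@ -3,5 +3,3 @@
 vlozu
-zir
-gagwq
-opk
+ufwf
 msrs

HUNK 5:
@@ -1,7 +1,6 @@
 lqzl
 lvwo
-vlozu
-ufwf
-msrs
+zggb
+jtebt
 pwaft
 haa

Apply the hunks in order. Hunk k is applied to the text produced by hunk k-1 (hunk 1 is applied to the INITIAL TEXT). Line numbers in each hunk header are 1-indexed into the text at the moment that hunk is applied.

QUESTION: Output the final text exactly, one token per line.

Answer: lqzl
lvwo
zggb
jtebt
pwaft
haa
koggr
sghs

Derivation:
Hunk 1: at line 8 remove [rkrdc,oest,wcod] add [pwaft,haa,atjw] -> 13 lines: lqzl lvwo vlozu zir gagwq opk zkkf kjkfh pwaft haa atjw mabr sghs
Hunk 2: at line 10 remove [atjw,mabr] add [koggr] -> 12 lines: lqzl lvwo vlozu zir gagwq opk zkkf kjkfh pwaft haa koggr sghs
Hunk 3: at line 5 remove [zkkf,kjkfh] add [msrs] -> 11 lines: lqzl lvwo vlozu zir gagwq opk msrs pwaft haa koggr sghs
Hunk 4: at line 3 remove [zir,gagwq,opk] add [ufwf] -> 9 lines: lqzl lvwo vlozu ufwf msrs pwaft haa koggr sghs
Hunk 5: at line 1 remove [vlozu,ufwf,msrs] add [zggb,jtebt] -> 8 lines: lqzl lvwo zggb jtebt pwaft haa koggr sghs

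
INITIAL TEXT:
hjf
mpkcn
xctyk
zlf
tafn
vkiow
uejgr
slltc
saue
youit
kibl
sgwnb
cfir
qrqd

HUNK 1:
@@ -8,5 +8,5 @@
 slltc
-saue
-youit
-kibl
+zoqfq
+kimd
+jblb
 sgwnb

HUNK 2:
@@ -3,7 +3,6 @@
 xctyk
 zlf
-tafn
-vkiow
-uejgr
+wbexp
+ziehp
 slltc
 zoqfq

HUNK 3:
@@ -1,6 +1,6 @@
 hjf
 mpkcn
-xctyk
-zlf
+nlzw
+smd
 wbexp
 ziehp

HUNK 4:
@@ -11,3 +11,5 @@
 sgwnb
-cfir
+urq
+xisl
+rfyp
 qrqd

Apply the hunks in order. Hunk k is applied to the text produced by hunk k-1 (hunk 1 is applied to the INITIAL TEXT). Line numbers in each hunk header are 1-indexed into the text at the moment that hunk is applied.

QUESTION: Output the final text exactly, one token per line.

Answer: hjf
mpkcn
nlzw
smd
wbexp
ziehp
slltc
zoqfq
kimd
jblb
sgwnb
urq
xisl
rfyp
qrqd

Derivation:
Hunk 1: at line 8 remove [saue,youit,kibl] add [zoqfq,kimd,jblb] -> 14 lines: hjf mpkcn xctyk zlf tafn vkiow uejgr slltc zoqfq kimd jblb sgwnb cfir qrqd
Hunk 2: at line 3 remove [tafn,vkiow,uejgr] add [wbexp,ziehp] -> 13 lines: hjf mpkcn xctyk zlf wbexp ziehp slltc zoqfq kimd jblb sgwnb cfir qrqd
Hunk 3: at line 1 remove [xctyk,zlf] add [nlzw,smd] -> 13 lines: hjf mpkcn nlzw smd wbexp ziehp slltc zoqfq kimd jblb sgwnb cfir qrqd
Hunk 4: at line 11 remove [cfir] add [urq,xisl,rfyp] -> 15 lines: hjf mpkcn nlzw smd wbexp ziehp slltc zoqfq kimd jblb sgwnb urq xisl rfyp qrqd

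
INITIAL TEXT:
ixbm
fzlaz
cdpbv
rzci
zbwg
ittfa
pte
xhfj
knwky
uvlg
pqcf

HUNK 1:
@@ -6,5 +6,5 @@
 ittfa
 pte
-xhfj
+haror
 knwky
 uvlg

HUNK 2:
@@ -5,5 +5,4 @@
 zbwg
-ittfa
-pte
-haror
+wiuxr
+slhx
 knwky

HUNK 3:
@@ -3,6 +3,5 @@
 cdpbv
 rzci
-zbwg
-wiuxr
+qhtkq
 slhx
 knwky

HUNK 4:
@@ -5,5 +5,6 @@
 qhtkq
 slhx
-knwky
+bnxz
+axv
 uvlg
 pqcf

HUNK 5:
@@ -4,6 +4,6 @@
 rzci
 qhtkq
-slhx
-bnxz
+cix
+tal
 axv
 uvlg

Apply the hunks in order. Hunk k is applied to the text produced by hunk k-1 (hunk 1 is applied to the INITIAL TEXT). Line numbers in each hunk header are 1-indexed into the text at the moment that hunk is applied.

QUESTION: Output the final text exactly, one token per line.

Hunk 1: at line 6 remove [xhfj] add [haror] -> 11 lines: ixbm fzlaz cdpbv rzci zbwg ittfa pte haror knwky uvlg pqcf
Hunk 2: at line 5 remove [ittfa,pte,haror] add [wiuxr,slhx] -> 10 lines: ixbm fzlaz cdpbv rzci zbwg wiuxr slhx knwky uvlg pqcf
Hunk 3: at line 3 remove [zbwg,wiuxr] add [qhtkq] -> 9 lines: ixbm fzlaz cdpbv rzci qhtkq slhx knwky uvlg pqcf
Hunk 4: at line 5 remove [knwky] add [bnxz,axv] -> 10 lines: ixbm fzlaz cdpbv rzci qhtkq slhx bnxz axv uvlg pqcf
Hunk 5: at line 4 remove [slhx,bnxz] add [cix,tal] -> 10 lines: ixbm fzlaz cdpbv rzci qhtkq cix tal axv uvlg pqcf

Answer: ixbm
fzlaz
cdpbv
rzci
qhtkq
cix
tal
axv
uvlg
pqcf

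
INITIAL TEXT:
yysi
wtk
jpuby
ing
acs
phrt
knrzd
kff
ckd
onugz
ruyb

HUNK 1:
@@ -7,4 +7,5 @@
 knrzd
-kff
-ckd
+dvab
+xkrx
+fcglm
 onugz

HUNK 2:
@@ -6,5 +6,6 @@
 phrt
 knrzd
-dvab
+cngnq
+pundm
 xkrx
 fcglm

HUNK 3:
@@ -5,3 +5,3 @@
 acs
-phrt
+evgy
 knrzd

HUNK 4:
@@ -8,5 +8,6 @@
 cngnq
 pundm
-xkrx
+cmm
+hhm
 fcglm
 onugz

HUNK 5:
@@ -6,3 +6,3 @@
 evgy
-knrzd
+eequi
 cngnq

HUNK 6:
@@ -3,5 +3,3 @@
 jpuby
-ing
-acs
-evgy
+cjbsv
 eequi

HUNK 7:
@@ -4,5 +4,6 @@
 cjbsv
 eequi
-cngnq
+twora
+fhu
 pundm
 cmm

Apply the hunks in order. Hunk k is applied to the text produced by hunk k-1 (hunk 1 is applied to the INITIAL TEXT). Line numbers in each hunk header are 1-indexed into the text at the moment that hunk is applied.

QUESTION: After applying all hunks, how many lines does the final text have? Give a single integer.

Hunk 1: at line 7 remove [kff,ckd] add [dvab,xkrx,fcglm] -> 12 lines: yysi wtk jpuby ing acs phrt knrzd dvab xkrx fcglm onugz ruyb
Hunk 2: at line 6 remove [dvab] add [cngnq,pundm] -> 13 lines: yysi wtk jpuby ing acs phrt knrzd cngnq pundm xkrx fcglm onugz ruyb
Hunk 3: at line 5 remove [phrt] add [evgy] -> 13 lines: yysi wtk jpuby ing acs evgy knrzd cngnq pundm xkrx fcglm onugz ruyb
Hunk 4: at line 8 remove [xkrx] add [cmm,hhm] -> 14 lines: yysi wtk jpuby ing acs evgy knrzd cngnq pundm cmm hhm fcglm onugz ruyb
Hunk 5: at line 6 remove [knrzd] add [eequi] -> 14 lines: yysi wtk jpuby ing acs evgy eequi cngnq pundm cmm hhm fcglm onugz ruyb
Hunk 6: at line 3 remove [ing,acs,evgy] add [cjbsv] -> 12 lines: yysi wtk jpuby cjbsv eequi cngnq pundm cmm hhm fcglm onugz ruyb
Hunk 7: at line 4 remove [cngnq] add [twora,fhu] -> 13 lines: yysi wtk jpuby cjbsv eequi twora fhu pundm cmm hhm fcglm onugz ruyb
Final line count: 13

Answer: 13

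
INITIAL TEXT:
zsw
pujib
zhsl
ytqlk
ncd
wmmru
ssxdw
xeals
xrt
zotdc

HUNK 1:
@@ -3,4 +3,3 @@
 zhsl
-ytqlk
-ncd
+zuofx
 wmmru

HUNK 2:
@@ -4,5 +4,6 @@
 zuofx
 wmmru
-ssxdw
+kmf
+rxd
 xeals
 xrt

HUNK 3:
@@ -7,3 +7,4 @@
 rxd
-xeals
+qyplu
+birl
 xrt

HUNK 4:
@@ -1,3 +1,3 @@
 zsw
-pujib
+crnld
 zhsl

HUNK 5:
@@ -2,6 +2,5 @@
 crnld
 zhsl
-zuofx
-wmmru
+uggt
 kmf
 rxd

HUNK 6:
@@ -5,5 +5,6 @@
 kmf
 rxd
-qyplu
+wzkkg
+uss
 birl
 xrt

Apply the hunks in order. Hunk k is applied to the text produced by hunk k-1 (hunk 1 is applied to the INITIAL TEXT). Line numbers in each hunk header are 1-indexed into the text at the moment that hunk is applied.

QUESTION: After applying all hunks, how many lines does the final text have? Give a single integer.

Hunk 1: at line 3 remove [ytqlk,ncd] add [zuofx] -> 9 lines: zsw pujib zhsl zuofx wmmru ssxdw xeals xrt zotdc
Hunk 2: at line 4 remove [ssxdw] add [kmf,rxd] -> 10 lines: zsw pujib zhsl zuofx wmmru kmf rxd xeals xrt zotdc
Hunk 3: at line 7 remove [xeals] add [qyplu,birl] -> 11 lines: zsw pujib zhsl zuofx wmmru kmf rxd qyplu birl xrt zotdc
Hunk 4: at line 1 remove [pujib] add [crnld] -> 11 lines: zsw crnld zhsl zuofx wmmru kmf rxd qyplu birl xrt zotdc
Hunk 5: at line 2 remove [zuofx,wmmru] add [uggt] -> 10 lines: zsw crnld zhsl uggt kmf rxd qyplu birl xrt zotdc
Hunk 6: at line 5 remove [qyplu] add [wzkkg,uss] -> 11 lines: zsw crnld zhsl uggt kmf rxd wzkkg uss birl xrt zotdc
Final line count: 11

Answer: 11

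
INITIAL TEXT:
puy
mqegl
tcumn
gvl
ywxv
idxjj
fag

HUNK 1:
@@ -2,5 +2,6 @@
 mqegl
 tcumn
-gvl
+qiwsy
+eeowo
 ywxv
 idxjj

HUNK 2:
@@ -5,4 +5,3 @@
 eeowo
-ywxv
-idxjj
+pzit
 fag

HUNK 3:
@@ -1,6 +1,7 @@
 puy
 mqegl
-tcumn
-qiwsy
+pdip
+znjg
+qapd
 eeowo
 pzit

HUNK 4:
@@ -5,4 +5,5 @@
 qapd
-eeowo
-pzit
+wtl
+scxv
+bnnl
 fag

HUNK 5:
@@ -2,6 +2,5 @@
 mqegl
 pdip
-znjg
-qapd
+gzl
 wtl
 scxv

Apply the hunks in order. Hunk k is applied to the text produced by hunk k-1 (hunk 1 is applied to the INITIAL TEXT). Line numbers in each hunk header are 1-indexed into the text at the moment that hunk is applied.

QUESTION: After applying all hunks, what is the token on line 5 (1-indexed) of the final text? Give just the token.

Answer: wtl

Derivation:
Hunk 1: at line 2 remove [gvl] add [qiwsy,eeowo] -> 8 lines: puy mqegl tcumn qiwsy eeowo ywxv idxjj fag
Hunk 2: at line 5 remove [ywxv,idxjj] add [pzit] -> 7 lines: puy mqegl tcumn qiwsy eeowo pzit fag
Hunk 3: at line 1 remove [tcumn,qiwsy] add [pdip,znjg,qapd] -> 8 lines: puy mqegl pdip znjg qapd eeowo pzit fag
Hunk 4: at line 5 remove [eeowo,pzit] add [wtl,scxv,bnnl] -> 9 lines: puy mqegl pdip znjg qapd wtl scxv bnnl fag
Hunk 5: at line 2 remove [znjg,qapd] add [gzl] -> 8 lines: puy mqegl pdip gzl wtl scxv bnnl fag
Final line 5: wtl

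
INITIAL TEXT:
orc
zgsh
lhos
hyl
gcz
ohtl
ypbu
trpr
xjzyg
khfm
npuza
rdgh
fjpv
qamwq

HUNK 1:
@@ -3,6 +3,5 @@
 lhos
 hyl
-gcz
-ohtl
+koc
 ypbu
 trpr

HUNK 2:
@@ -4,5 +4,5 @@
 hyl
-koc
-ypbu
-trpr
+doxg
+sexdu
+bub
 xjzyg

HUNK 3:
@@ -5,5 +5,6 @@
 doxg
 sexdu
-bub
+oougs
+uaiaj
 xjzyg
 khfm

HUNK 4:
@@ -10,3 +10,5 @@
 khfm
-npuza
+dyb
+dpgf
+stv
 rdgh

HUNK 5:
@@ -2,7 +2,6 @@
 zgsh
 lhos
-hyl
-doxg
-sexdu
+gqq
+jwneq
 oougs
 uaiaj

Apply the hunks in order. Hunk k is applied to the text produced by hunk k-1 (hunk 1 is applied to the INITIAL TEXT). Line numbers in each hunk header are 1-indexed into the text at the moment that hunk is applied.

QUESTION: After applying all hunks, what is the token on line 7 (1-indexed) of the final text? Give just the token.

Hunk 1: at line 3 remove [gcz,ohtl] add [koc] -> 13 lines: orc zgsh lhos hyl koc ypbu trpr xjzyg khfm npuza rdgh fjpv qamwq
Hunk 2: at line 4 remove [koc,ypbu,trpr] add [doxg,sexdu,bub] -> 13 lines: orc zgsh lhos hyl doxg sexdu bub xjzyg khfm npuza rdgh fjpv qamwq
Hunk 3: at line 5 remove [bub] add [oougs,uaiaj] -> 14 lines: orc zgsh lhos hyl doxg sexdu oougs uaiaj xjzyg khfm npuza rdgh fjpv qamwq
Hunk 4: at line 10 remove [npuza] add [dyb,dpgf,stv] -> 16 lines: orc zgsh lhos hyl doxg sexdu oougs uaiaj xjzyg khfm dyb dpgf stv rdgh fjpv qamwq
Hunk 5: at line 2 remove [hyl,doxg,sexdu] add [gqq,jwneq] -> 15 lines: orc zgsh lhos gqq jwneq oougs uaiaj xjzyg khfm dyb dpgf stv rdgh fjpv qamwq
Final line 7: uaiaj

Answer: uaiaj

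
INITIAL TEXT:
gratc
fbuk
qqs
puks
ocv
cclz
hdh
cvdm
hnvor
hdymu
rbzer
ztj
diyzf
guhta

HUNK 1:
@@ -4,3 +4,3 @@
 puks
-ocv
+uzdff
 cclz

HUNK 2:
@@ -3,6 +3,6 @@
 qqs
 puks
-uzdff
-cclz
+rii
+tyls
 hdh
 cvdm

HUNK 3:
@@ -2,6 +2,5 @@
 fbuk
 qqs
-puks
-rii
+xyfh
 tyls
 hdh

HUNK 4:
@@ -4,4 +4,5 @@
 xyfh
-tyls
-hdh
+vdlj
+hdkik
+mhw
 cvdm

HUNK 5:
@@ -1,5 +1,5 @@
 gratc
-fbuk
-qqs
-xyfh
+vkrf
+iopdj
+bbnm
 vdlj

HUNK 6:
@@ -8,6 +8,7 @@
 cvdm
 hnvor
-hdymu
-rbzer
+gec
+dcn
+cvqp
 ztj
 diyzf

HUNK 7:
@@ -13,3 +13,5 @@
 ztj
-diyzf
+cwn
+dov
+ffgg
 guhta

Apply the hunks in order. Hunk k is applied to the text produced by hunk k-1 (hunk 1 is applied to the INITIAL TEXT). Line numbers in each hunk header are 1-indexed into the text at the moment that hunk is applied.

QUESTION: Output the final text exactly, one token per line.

Hunk 1: at line 4 remove [ocv] add [uzdff] -> 14 lines: gratc fbuk qqs puks uzdff cclz hdh cvdm hnvor hdymu rbzer ztj diyzf guhta
Hunk 2: at line 3 remove [uzdff,cclz] add [rii,tyls] -> 14 lines: gratc fbuk qqs puks rii tyls hdh cvdm hnvor hdymu rbzer ztj diyzf guhta
Hunk 3: at line 2 remove [puks,rii] add [xyfh] -> 13 lines: gratc fbuk qqs xyfh tyls hdh cvdm hnvor hdymu rbzer ztj diyzf guhta
Hunk 4: at line 4 remove [tyls,hdh] add [vdlj,hdkik,mhw] -> 14 lines: gratc fbuk qqs xyfh vdlj hdkik mhw cvdm hnvor hdymu rbzer ztj diyzf guhta
Hunk 5: at line 1 remove [fbuk,qqs,xyfh] add [vkrf,iopdj,bbnm] -> 14 lines: gratc vkrf iopdj bbnm vdlj hdkik mhw cvdm hnvor hdymu rbzer ztj diyzf guhta
Hunk 6: at line 8 remove [hdymu,rbzer] add [gec,dcn,cvqp] -> 15 lines: gratc vkrf iopdj bbnm vdlj hdkik mhw cvdm hnvor gec dcn cvqp ztj diyzf guhta
Hunk 7: at line 13 remove [diyzf] add [cwn,dov,ffgg] -> 17 lines: gratc vkrf iopdj bbnm vdlj hdkik mhw cvdm hnvor gec dcn cvqp ztj cwn dov ffgg guhta

Answer: gratc
vkrf
iopdj
bbnm
vdlj
hdkik
mhw
cvdm
hnvor
gec
dcn
cvqp
ztj
cwn
dov
ffgg
guhta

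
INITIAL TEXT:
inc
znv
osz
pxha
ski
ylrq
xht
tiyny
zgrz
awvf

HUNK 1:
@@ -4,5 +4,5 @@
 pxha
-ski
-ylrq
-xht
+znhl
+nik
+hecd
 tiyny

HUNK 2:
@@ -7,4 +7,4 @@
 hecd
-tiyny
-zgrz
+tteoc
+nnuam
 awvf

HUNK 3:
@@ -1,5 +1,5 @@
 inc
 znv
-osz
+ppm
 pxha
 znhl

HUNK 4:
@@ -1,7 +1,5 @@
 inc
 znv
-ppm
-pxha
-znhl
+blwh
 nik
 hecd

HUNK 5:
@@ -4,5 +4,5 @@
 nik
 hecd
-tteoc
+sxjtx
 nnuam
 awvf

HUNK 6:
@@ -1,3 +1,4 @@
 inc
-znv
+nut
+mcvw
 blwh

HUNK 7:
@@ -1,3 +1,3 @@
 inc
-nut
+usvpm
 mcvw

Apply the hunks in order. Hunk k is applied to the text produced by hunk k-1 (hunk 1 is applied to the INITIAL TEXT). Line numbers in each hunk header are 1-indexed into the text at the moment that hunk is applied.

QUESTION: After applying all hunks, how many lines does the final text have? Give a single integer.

Answer: 9

Derivation:
Hunk 1: at line 4 remove [ski,ylrq,xht] add [znhl,nik,hecd] -> 10 lines: inc znv osz pxha znhl nik hecd tiyny zgrz awvf
Hunk 2: at line 7 remove [tiyny,zgrz] add [tteoc,nnuam] -> 10 lines: inc znv osz pxha znhl nik hecd tteoc nnuam awvf
Hunk 3: at line 1 remove [osz] add [ppm] -> 10 lines: inc znv ppm pxha znhl nik hecd tteoc nnuam awvf
Hunk 4: at line 1 remove [ppm,pxha,znhl] add [blwh] -> 8 lines: inc znv blwh nik hecd tteoc nnuam awvf
Hunk 5: at line 4 remove [tteoc] add [sxjtx] -> 8 lines: inc znv blwh nik hecd sxjtx nnuam awvf
Hunk 6: at line 1 remove [znv] add [nut,mcvw] -> 9 lines: inc nut mcvw blwh nik hecd sxjtx nnuam awvf
Hunk 7: at line 1 remove [nut] add [usvpm] -> 9 lines: inc usvpm mcvw blwh nik hecd sxjtx nnuam awvf
Final line count: 9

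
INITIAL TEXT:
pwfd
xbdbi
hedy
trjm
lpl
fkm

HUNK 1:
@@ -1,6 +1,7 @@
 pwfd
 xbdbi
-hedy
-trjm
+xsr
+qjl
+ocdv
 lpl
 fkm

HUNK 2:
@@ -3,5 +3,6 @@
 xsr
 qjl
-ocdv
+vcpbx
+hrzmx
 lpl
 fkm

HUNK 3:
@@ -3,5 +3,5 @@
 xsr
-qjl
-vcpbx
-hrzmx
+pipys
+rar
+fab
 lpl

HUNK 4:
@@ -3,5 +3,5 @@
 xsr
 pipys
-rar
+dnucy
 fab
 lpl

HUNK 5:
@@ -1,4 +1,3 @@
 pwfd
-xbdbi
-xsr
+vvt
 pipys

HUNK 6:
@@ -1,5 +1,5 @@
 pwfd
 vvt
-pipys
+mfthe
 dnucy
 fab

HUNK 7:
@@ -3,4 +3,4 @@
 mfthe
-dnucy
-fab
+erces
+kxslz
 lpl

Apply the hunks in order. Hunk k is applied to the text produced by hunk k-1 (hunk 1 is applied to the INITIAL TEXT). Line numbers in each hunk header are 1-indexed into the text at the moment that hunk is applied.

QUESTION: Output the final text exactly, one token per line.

Answer: pwfd
vvt
mfthe
erces
kxslz
lpl
fkm

Derivation:
Hunk 1: at line 1 remove [hedy,trjm] add [xsr,qjl,ocdv] -> 7 lines: pwfd xbdbi xsr qjl ocdv lpl fkm
Hunk 2: at line 3 remove [ocdv] add [vcpbx,hrzmx] -> 8 lines: pwfd xbdbi xsr qjl vcpbx hrzmx lpl fkm
Hunk 3: at line 3 remove [qjl,vcpbx,hrzmx] add [pipys,rar,fab] -> 8 lines: pwfd xbdbi xsr pipys rar fab lpl fkm
Hunk 4: at line 3 remove [rar] add [dnucy] -> 8 lines: pwfd xbdbi xsr pipys dnucy fab lpl fkm
Hunk 5: at line 1 remove [xbdbi,xsr] add [vvt] -> 7 lines: pwfd vvt pipys dnucy fab lpl fkm
Hunk 6: at line 1 remove [pipys] add [mfthe] -> 7 lines: pwfd vvt mfthe dnucy fab lpl fkm
Hunk 7: at line 3 remove [dnucy,fab] add [erces,kxslz] -> 7 lines: pwfd vvt mfthe erces kxslz lpl fkm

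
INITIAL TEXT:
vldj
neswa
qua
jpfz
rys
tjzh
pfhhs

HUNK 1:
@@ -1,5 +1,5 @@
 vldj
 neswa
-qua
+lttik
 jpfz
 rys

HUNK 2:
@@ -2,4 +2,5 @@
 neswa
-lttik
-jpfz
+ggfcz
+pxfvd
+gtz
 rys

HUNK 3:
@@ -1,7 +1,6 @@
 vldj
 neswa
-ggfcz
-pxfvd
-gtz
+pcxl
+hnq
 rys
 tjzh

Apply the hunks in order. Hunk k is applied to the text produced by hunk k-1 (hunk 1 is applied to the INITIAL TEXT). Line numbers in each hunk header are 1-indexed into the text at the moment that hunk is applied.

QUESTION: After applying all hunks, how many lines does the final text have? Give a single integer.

Answer: 7

Derivation:
Hunk 1: at line 1 remove [qua] add [lttik] -> 7 lines: vldj neswa lttik jpfz rys tjzh pfhhs
Hunk 2: at line 2 remove [lttik,jpfz] add [ggfcz,pxfvd,gtz] -> 8 lines: vldj neswa ggfcz pxfvd gtz rys tjzh pfhhs
Hunk 3: at line 1 remove [ggfcz,pxfvd,gtz] add [pcxl,hnq] -> 7 lines: vldj neswa pcxl hnq rys tjzh pfhhs
Final line count: 7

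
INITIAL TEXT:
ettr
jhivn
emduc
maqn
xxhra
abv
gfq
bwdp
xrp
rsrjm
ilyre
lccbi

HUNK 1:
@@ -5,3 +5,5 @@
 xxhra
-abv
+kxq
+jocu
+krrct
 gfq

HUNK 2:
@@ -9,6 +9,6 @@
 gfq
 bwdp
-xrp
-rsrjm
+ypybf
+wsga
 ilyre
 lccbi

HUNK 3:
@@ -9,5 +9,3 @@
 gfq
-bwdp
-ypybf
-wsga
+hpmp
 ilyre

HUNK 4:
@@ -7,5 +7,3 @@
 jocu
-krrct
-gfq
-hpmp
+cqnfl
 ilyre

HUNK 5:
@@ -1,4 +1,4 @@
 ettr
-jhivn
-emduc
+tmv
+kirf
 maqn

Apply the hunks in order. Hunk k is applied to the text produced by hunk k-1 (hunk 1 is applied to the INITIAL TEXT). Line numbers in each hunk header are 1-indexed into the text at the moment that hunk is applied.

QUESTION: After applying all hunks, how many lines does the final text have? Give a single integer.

Answer: 10

Derivation:
Hunk 1: at line 5 remove [abv] add [kxq,jocu,krrct] -> 14 lines: ettr jhivn emduc maqn xxhra kxq jocu krrct gfq bwdp xrp rsrjm ilyre lccbi
Hunk 2: at line 9 remove [xrp,rsrjm] add [ypybf,wsga] -> 14 lines: ettr jhivn emduc maqn xxhra kxq jocu krrct gfq bwdp ypybf wsga ilyre lccbi
Hunk 3: at line 9 remove [bwdp,ypybf,wsga] add [hpmp] -> 12 lines: ettr jhivn emduc maqn xxhra kxq jocu krrct gfq hpmp ilyre lccbi
Hunk 4: at line 7 remove [krrct,gfq,hpmp] add [cqnfl] -> 10 lines: ettr jhivn emduc maqn xxhra kxq jocu cqnfl ilyre lccbi
Hunk 5: at line 1 remove [jhivn,emduc] add [tmv,kirf] -> 10 lines: ettr tmv kirf maqn xxhra kxq jocu cqnfl ilyre lccbi
Final line count: 10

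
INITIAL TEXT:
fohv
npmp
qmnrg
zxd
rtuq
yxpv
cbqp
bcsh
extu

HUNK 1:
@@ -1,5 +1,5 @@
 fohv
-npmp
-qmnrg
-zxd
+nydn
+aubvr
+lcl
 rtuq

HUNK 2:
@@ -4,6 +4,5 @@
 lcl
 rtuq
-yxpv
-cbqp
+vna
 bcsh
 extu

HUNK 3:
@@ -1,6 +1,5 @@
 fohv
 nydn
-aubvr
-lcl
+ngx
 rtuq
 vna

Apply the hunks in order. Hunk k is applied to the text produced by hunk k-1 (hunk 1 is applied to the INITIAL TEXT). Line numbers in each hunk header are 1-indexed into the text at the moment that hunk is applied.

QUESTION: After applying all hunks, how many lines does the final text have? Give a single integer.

Hunk 1: at line 1 remove [npmp,qmnrg,zxd] add [nydn,aubvr,lcl] -> 9 lines: fohv nydn aubvr lcl rtuq yxpv cbqp bcsh extu
Hunk 2: at line 4 remove [yxpv,cbqp] add [vna] -> 8 lines: fohv nydn aubvr lcl rtuq vna bcsh extu
Hunk 3: at line 1 remove [aubvr,lcl] add [ngx] -> 7 lines: fohv nydn ngx rtuq vna bcsh extu
Final line count: 7

Answer: 7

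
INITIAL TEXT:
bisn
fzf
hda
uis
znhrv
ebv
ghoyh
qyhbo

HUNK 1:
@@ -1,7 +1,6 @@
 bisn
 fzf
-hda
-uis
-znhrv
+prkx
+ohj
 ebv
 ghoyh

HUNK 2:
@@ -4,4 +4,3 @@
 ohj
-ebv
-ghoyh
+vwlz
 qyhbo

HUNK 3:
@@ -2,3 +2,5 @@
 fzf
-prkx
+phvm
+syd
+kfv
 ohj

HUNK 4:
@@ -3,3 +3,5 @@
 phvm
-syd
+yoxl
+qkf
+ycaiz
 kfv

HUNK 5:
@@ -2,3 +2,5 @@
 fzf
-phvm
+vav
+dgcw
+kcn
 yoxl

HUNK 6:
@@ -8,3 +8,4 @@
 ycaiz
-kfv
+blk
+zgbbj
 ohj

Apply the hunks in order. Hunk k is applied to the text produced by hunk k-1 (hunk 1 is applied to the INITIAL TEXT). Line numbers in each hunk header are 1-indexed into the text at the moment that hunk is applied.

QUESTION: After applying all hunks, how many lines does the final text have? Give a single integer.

Answer: 13

Derivation:
Hunk 1: at line 1 remove [hda,uis,znhrv] add [prkx,ohj] -> 7 lines: bisn fzf prkx ohj ebv ghoyh qyhbo
Hunk 2: at line 4 remove [ebv,ghoyh] add [vwlz] -> 6 lines: bisn fzf prkx ohj vwlz qyhbo
Hunk 3: at line 2 remove [prkx] add [phvm,syd,kfv] -> 8 lines: bisn fzf phvm syd kfv ohj vwlz qyhbo
Hunk 4: at line 3 remove [syd] add [yoxl,qkf,ycaiz] -> 10 lines: bisn fzf phvm yoxl qkf ycaiz kfv ohj vwlz qyhbo
Hunk 5: at line 2 remove [phvm] add [vav,dgcw,kcn] -> 12 lines: bisn fzf vav dgcw kcn yoxl qkf ycaiz kfv ohj vwlz qyhbo
Hunk 6: at line 8 remove [kfv] add [blk,zgbbj] -> 13 lines: bisn fzf vav dgcw kcn yoxl qkf ycaiz blk zgbbj ohj vwlz qyhbo
Final line count: 13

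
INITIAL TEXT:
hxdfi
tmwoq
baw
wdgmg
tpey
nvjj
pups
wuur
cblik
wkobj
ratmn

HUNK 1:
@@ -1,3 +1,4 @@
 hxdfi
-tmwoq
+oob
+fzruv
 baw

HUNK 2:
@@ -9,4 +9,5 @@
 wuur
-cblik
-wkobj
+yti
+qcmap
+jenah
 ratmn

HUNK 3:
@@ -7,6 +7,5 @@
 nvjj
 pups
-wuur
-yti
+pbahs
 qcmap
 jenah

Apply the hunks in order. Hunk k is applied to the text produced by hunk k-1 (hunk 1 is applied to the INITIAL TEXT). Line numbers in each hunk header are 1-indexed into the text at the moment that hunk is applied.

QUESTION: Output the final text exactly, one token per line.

Hunk 1: at line 1 remove [tmwoq] add [oob,fzruv] -> 12 lines: hxdfi oob fzruv baw wdgmg tpey nvjj pups wuur cblik wkobj ratmn
Hunk 2: at line 9 remove [cblik,wkobj] add [yti,qcmap,jenah] -> 13 lines: hxdfi oob fzruv baw wdgmg tpey nvjj pups wuur yti qcmap jenah ratmn
Hunk 3: at line 7 remove [wuur,yti] add [pbahs] -> 12 lines: hxdfi oob fzruv baw wdgmg tpey nvjj pups pbahs qcmap jenah ratmn

Answer: hxdfi
oob
fzruv
baw
wdgmg
tpey
nvjj
pups
pbahs
qcmap
jenah
ratmn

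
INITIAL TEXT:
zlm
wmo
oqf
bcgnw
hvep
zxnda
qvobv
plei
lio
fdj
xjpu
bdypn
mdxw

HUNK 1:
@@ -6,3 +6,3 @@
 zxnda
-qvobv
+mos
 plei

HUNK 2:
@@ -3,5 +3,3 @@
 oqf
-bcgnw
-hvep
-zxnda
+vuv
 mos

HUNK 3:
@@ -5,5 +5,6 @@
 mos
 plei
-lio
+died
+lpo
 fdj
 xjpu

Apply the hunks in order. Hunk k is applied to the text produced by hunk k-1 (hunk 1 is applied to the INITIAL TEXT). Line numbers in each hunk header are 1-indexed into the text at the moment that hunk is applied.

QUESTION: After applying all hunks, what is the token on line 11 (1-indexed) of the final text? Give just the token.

Hunk 1: at line 6 remove [qvobv] add [mos] -> 13 lines: zlm wmo oqf bcgnw hvep zxnda mos plei lio fdj xjpu bdypn mdxw
Hunk 2: at line 3 remove [bcgnw,hvep,zxnda] add [vuv] -> 11 lines: zlm wmo oqf vuv mos plei lio fdj xjpu bdypn mdxw
Hunk 3: at line 5 remove [lio] add [died,lpo] -> 12 lines: zlm wmo oqf vuv mos plei died lpo fdj xjpu bdypn mdxw
Final line 11: bdypn

Answer: bdypn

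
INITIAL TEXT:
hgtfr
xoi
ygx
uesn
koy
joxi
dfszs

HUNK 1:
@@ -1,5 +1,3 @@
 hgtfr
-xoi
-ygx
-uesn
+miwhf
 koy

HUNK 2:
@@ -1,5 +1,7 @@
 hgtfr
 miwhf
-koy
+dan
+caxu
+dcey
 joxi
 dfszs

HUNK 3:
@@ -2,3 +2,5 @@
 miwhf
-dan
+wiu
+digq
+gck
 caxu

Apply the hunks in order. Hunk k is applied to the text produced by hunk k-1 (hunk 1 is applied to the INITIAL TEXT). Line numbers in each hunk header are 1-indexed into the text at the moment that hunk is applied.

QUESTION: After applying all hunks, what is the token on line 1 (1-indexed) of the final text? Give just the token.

Hunk 1: at line 1 remove [xoi,ygx,uesn] add [miwhf] -> 5 lines: hgtfr miwhf koy joxi dfszs
Hunk 2: at line 1 remove [koy] add [dan,caxu,dcey] -> 7 lines: hgtfr miwhf dan caxu dcey joxi dfszs
Hunk 3: at line 2 remove [dan] add [wiu,digq,gck] -> 9 lines: hgtfr miwhf wiu digq gck caxu dcey joxi dfszs
Final line 1: hgtfr

Answer: hgtfr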